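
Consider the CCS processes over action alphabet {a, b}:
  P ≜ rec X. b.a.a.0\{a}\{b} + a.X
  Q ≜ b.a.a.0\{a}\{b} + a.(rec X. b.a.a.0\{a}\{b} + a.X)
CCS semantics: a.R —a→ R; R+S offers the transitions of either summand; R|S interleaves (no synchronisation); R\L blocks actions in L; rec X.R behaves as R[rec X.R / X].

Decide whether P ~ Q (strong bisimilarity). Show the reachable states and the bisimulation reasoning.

P's transition system — 4 states:
  p0 = rec X. b.a.a.0\{a}\{b} + a.X → ··a··> p0, ··b··> p1
  p1 = a.a.0\{a}\{b} → ··a··> p2
  p2 = a.0\{a}\{b} → ··a··> p3
  p3 = 0\{a}\{b} → ∅
Q's transition system — 5 states:
  q0 = b.a.a.0\{a}\{b} + a.(rec X. b.a.a.0\{a}\{b} + a.X) → ··a··> q1, ··b··> q2
  q1 = rec X. b.a.a.0\{a}\{b} + a.X → ··a··> q1, ··b··> q2
  q2 = a.a.0\{a}\{b} → ··a··> q3
  q3 = a.0\{a}\{b} → ··a··> q4
  q4 = 0\{a}\{b} → ∅
Partition-refinement fixed point:
  B0 = {p0, q0, q1}
  B1 = {p1, q2}
  B2 = {p2, q3}
  B3 = {p3, q4}
p0 ∈ B0, q0 ∈ B0 → same block

YES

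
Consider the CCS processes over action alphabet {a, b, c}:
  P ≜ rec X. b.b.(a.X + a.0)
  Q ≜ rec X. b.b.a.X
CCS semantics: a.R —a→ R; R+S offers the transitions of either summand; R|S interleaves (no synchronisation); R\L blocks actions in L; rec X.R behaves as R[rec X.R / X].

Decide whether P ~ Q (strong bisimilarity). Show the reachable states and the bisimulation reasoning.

not bisimilar

P's transition system — 4 states:
  m0 = rec X. b.b.(a.X + a.0) ⊢ —b→ m1
  m1 = b.(a.(rec X. b.b.(a.X + a.0)) + a.0) ⊢ —b→ m2
  m2 = a.(rec X. b.b.(a.X + a.0)) + a.0 ⊢ —a→ m0, —a→ m3
  m3 = 0 ⊢ (no moves)
Q's transition system — 3 states:
  n0 = rec X. b.b.a.X ⊢ —b→ n1
  n1 = b.a.(rec X. b.b.a.X) ⊢ —b→ n2
  n2 = a.(rec X. b.b.a.X) ⊢ —a→ n0
Coarsest stable partition (strong bisimilarity classes):
  B0 = {m0}
  B1 = {m1}
  B2 = {m2}
  B3 = {m3}
  B4 = {n0}
  B5 = {n1}
  B6 = {n2}
m0 ∈ B0, n0 ∈ B4 → different blocks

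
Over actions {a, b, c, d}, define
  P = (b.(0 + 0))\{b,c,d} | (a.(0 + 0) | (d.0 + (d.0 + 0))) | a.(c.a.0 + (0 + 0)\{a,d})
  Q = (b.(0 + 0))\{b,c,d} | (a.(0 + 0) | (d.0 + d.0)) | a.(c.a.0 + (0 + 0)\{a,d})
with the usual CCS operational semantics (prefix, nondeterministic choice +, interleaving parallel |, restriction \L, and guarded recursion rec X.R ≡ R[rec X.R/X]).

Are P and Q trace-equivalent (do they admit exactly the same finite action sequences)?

Reachable graph of P (16 states):
  m0 = (b.(0 + 0))\{b,c,d} | (a.(0 + 0) | (d.0 + (d.0 + 0))) | a.(c.a.0 + (0 + 0)\{a,d}) :: ··a··> m1, ··a··> m2, ··d··> m3
  m1 = (b.(0 + 0))\{b,c,d} | ((0 + 0) | (d.0 + (d.0 + 0))) | a.(c.a.0 + (0 + 0)\{a,d}) :: ··a··> m4, ··d··> m5
  m2 = (b.(0 + 0))\{b,c,d} | (a.(0 + 0) | (d.0 + (d.0 + 0))) | (c.a.0 + (0 + 0)\{a,d}) :: ··a··> m4, ··c··> m6, ··d··> m7
  m3 = (b.(0 + 0))\{b,c,d} | (a.(0 + 0) | 0) | a.(c.a.0 + (0 + 0)\{a,d}) :: ··a··> m5, ··a··> m7
  m4 = (b.(0 + 0))\{b,c,d} | ((0 + 0) | (d.0 + (d.0 + 0))) | (c.a.0 + (0 + 0)\{a,d}) :: ··c··> m8, ··d··> m9
  m5 = (b.(0 + 0))\{b,c,d} | ((0 + 0) | 0) | a.(c.a.0 + (0 + 0)\{a,d}) :: ··a··> m9
  m6 = (b.(0 + 0))\{b,c,d} | (a.(0 + 0) | (d.0 + (d.0 + 0))) | a.0 :: ··a··> m10, ··a··> m8, ··d··> m11
  m7 = (b.(0 + 0))\{b,c,d} | (a.(0 + 0) | 0) | (c.a.0 + (0 + 0)\{a,d}) :: ··a··> m9, ··c··> m11
  m8 = (b.(0 + 0))\{b,c,d} | ((0 + 0) | (d.0 + (d.0 + 0))) | a.0 :: ··a··> m12, ··d··> m13
  m9 = (b.(0 + 0))\{b,c,d} | ((0 + 0) | 0) | (c.a.0 + (0 + 0)\{a,d}) :: ··c··> m13
  m10 = (b.(0 + 0))\{b,c,d} | (a.(0 + 0) | (d.0 + (d.0 + 0))) | 0 :: ··a··> m12, ··d··> m14
  m11 = (b.(0 + 0))\{b,c,d} | (a.(0 + 0) | 0) | a.0 :: ··a··> m13, ··a··> m14
  m12 = (b.(0 + 0))\{b,c,d} | ((0 + 0) | (d.0 + (d.0 + 0))) | 0 :: ··d··> m15
  m13 = (b.(0 + 0))\{b,c,d} | ((0 + 0) | 0) | a.0 :: ··a··> m15
  m14 = (b.(0 + 0))\{b,c,d} | (a.(0 + 0) | 0) | 0 :: ··a··> m15
  m15 = (b.(0 + 0))\{b,c,d} | ((0 + 0) | 0) | 0 :: ∅
Reachable graph of Q (16 states):
  n0 = (b.(0 + 0))\{b,c,d} | (a.(0 + 0) | (d.0 + d.0)) | a.(c.a.0 + (0 + 0)\{a,d}) :: ··a··> n1, ··a··> n2, ··d··> n3
  n1 = (b.(0 + 0))\{b,c,d} | ((0 + 0) | (d.0 + d.0)) | a.(c.a.0 + (0 + 0)\{a,d}) :: ··a··> n4, ··d··> n5
  n2 = (b.(0 + 0))\{b,c,d} | (a.(0 + 0) | (d.0 + d.0)) | (c.a.0 + (0 + 0)\{a,d}) :: ··a··> n4, ··c··> n6, ··d··> n7
  n3 = (b.(0 + 0))\{b,c,d} | (a.(0 + 0) | 0) | a.(c.a.0 + (0 + 0)\{a,d}) :: ··a··> n5, ··a··> n7
  n4 = (b.(0 + 0))\{b,c,d} | ((0 + 0) | (d.0 + d.0)) | (c.a.0 + (0 + 0)\{a,d}) :: ··c··> n8, ··d··> n9
  n5 = (b.(0 + 0))\{b,c,d} | ((0 + 0) | 0) | a.(c.a.0 + (0 + 0)\{a,d}) :: ··a··> n9
  n6 = (b.(0 + 0))\{b,c,d} | (a.(0 + 0) | (d.0 + d.0)) | a.0 :: ··a··> n10, ··a··> n8, ··d··> n11
  n7 = (b.(0 + 0))\{b,c,d} | (a.(0 + 0) | 0) | (c.a.0 + (0 + 0)\{a,d}) :: ··a··> n9, ··c··> n11
  n8 = (b.(0 + 0))\{b,c,d} | ((0 + 0) | (d.0 + d.0)) | a.0 :: ··a··> n12, ··d··> n13
  n9 = (b.(0 + 0))\{b,c,d} | ((0 + 0) | 0) | (c.a.0 + (0 + 0)\{a,d}) :: ··c··> n13
  n10 = (b.(0 + 0))\{b,c,d} | (a.(0 + 0) | (d.0 + d.0)) | 0 :: ··a··> n12, ··d··> n14
  n11 = (b.(0 + 0))\{b,c,d} | (a.(0 + 0) | 0) | a.0 :: ··a··> n13, ··a··> n14
  n12 = (b.(0 + 0))\{b,c,d} | ((0 + 0) | (d.0 + d.0)) | 0 :: ··d··> n15
  n13 = (b.(0 + 0))\{b,c,d} | ((0 + 0) | 0) | a.0 :: ··a··> n15
  n14 = (b.(0 + 0))\{b,c,d} | (a.(0 + 0) | 0) | 0 :: ··a··> n15
  n15 = (b.(0 + 0))\{b,c,d} | ((0 + 0) | 0) | 0 :: ∅
Partition-refinement fixed point:
  B0 = {m0, n0}
  B1 = {m3, n3}
  B2 = {m5, n5}
  B3 = {m9, n9}
  B4 = {m13, m14, n13, n14}
  B5 = {m15, n15}
  B6 = {m7, n7}
  B7 = {m11, n11}
  B8 = {m2, n2}
  B9 = {m4, n4}
  B10 = {m10, m8, n10, n8}
  B11 = {m12, n12}
  B12 = {m6, n6}
  B13 = {m1, n1}
m0 ∈ B0, n0 ∈ B0 → same block
Bisimilar ⇒ trace-equivalent.

traces(P) = traces(Q)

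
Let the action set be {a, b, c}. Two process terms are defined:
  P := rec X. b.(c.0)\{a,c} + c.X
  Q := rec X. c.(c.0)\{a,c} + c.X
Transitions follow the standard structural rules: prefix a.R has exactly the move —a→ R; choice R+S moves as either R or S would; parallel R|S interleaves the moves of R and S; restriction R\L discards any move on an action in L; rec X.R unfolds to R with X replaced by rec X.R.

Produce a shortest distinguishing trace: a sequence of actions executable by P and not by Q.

b

P's transition system — 2 states:
  s0 = rec X. b.(c.0)\{a,c} + c.X ⊢ -b-> s1, -c-> s0
  s1 = (c.0)\{a,c} ⊢ ∅
Q's transition system — 2 states:
  t0 = rec X. c.(c.0)\{a,c} + c.X ⊢ -c-> t0, -c-> t1
  t1 = (c.0)\{a,c} ⊢ ∅
Executing b from P (initial set {s0}):
  [1] b ⇒ {s1}
  P completes σ.
Executing b from Q (initial set {t0}):
  [1] b ⇒ ∅ (Q stuck)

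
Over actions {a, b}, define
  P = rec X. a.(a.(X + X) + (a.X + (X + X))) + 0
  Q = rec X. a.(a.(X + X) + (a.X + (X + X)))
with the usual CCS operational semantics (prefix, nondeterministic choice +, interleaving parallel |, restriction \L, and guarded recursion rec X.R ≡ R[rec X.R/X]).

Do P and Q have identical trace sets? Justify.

traces(P) = traces(Q)

P's transition system — 3 states:
  u0 = rec X. a.(a.(X + X) + (a.X + (X + X))) + 0 :: --a--▸ u1
  u1 = a.((rec X. a.(a.(X + X) + (a.X + (X + X))) + 0) + (rec X. a.(a.(X + X) + (a.X + (X + X))) + 0)) + (a.(rec X. a.(a.(X + X) + (a.X + (X + X))) + 0) + ((rec X. a.(a.(X + X) + (a.X + (X + X))) + 0) + (rec X. a.(a.(X + X) + (a.X + (X + X))) + 0))) :: --a--▸ u0, --a--▸ u1, --a--▸ u2
  u2 = (rec X. a.(a.(X + X) + (a.X + (X + X))) + 0) + (rec X. a.(a.(X + X) + (a.X + (X + X))) + 0) :: --a--▸ u1
Q's transition system — 3 states:
  v0 = rec X. a.(a.(X + X) + (a.X + (X + X))) :: --a--▸ v1
  v1 = a.((rec X. a.(a.(X + X) + (a.X + (X + X)))) + (rec X. a.(a.(X + X) + (a.X + (X + X))))) + (a.(rec X. a.(a.(X + X) + (a.X + (X + X)))) + ((rec X. a.(a.(X + X) + (a.X + (X + X)))) + (rec X. a.(a.(X + X) + (a.X + (X + X)))))) :: --a--▸ v0, --a--▸ v1, --a--▸ v2
  v2 = (rec X. a.(a.(X + X) + (a.X + (X + X)))) + (rec X. a.(a.(X + X) + (a.X + (X + X)))) :: --a--▸ v1
Coarsest stable partition (strong bisimilarity classes):
  B0 = {u0, u1, u2, v0, v1, v2}
u0 ∈ B0, v0 ∈ B0 → same block
Bisimilar ⇒ trace-equivalent.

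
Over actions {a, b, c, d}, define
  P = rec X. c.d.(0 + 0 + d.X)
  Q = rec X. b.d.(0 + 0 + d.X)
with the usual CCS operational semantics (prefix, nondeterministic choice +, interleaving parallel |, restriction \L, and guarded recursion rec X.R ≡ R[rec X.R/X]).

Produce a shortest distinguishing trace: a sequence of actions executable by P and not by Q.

Reachable graph of P (3 states):
  u0 = rec X. c.d.(0 + 0 + d.X) has moves —c→ u1
  u1 = d.(0 + 0 + d.(rec X. c.d.(0 + 0 + d.X))) has moves —d→ u2
  u2 = 0 + 0 + d.(rec X. c.d.(0 + 0 + d.X)) has moves —d→ u0
Reachable graph of Q (3 states):
  v0 = rec X. b.d.(0 + 0 + d.X) has moves —b→ v1
  v1 = d.(0 + 0 + d.(rec X. b.d.(0 + 0 + d.X))) has moves —d→ v2
  v2 = 0 + 0 + d.(rec X. b.d.(0 + 0 + d.X)) has moves —d→ v0
Executing c from P (initial set {u0}):
  [1] c ⇒ {u1}
  P completes σ.
Executing c from Q (initial set {v0}):
  [1] c ⇒ ∅  — Q cannot continue

c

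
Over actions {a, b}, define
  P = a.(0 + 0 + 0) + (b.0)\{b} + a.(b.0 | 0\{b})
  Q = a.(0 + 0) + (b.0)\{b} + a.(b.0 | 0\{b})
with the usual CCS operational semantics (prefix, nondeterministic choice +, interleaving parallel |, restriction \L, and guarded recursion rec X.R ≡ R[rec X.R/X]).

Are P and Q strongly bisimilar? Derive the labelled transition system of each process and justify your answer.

YES

Reachable graph of P (4 states):
  u0 = a.(0 + 0 + 0) + (b.0)\{b} + a.(b.0 | 0\{b}) has moves ··a··> u1, ··a··> u2
  u1 = 0 + 0 + 0 has moves ∅
  u2 = b.0 | 0\{b} has moves ··b··> u3
  u3 = 0 | 0\{b} has moves ∅
Reachable graph of Q (4 states):
  v0 = a.(0 + 0) + (b.0)\{b} + a.(b.0 | 0\{b}) has moves ··a··> v1, ··a··> v2
  v1 = 0 + 0 has moves ∅
  v2 = b.0 | 0\{b} has moves ··b··> v3
  v3 = 0 | 0\{b} has moves ∅
Coarsest stable partition (strong bisimilarity classes):
  B0 = {u0, v0}
  B1 = {u1, u3, v1, v3}
  B2 = {u2, v2}
u0 ∈ B0, v0 ∈ B0 → same block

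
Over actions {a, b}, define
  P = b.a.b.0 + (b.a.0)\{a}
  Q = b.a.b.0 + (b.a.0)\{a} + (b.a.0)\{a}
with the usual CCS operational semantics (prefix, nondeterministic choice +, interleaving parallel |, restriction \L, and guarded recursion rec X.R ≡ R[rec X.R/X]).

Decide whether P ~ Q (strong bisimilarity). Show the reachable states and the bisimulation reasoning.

bisimilar

Reachable graph of P (5 states):
  s0 = b.a.b.0 + (b.a.0)\{a} :: =b=> s1, =b=> s2
  s1 = (a.0)\{a} :: ∅
  s2 = a.b.0 :: =a=> s3
  s3 = b.0 :: =b=> s4
  s4 = 0 :: ∅
Reachable graph of Q (5 states):
  t0 = b.a.b.0 + (b.a.0)\{a} + (b.a.0)\{a} :: =b=> t1, =b=> t2
  t1 = (a.0)\{a} :: ∅
  t2 = a.b.0 :: =a=> t3
  t3 = b.0 :: =b=> t4
  t4 = 0 :: ∅
Partition-refinement fixed point:
  B0 = {s0, t0}
  B1 = {s2, t2}
  B2 = {s3, t3}
  B3 = {s1, s4, t1, t4}
s0 ∈ B0, t0 ∈ B0 → same block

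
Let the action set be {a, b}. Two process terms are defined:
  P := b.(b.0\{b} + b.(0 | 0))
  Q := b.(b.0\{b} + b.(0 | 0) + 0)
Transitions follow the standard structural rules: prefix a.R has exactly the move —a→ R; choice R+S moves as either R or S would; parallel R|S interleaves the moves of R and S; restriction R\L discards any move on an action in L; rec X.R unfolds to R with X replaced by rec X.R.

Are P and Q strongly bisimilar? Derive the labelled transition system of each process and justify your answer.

P's transition system — 4 states:
  s0 = b.(b.0\{b} + b.(0 | 0)) has moves ··b··> s1
  s1 = b.0\{b} + b.(0 | 0) has moves ··b··> s2, ··b··> s3
  s2 = 0 | 0 has moves (no moves)
  s3 = 0\{b} has moves (no moves)
Q's transition system — 4 states:
  t0 = b.(b.0\{b} + b.(0 | 0) + 0) has moves ··b··> t1
  t1 = b.0\{b} + b.(0 | 0) + 0 has moves ··b··> t2, ··b··> t3
  t2 = 0 | 0 has moves (no moves)
  t3 = 0\{b} has moves (no moves)
Bisimilarity quotient blocks:
  B0 = {s0, t0}
  B1 = {s1, t1}
  B2 = {s2, s3, t2, t3}
s0 ∈ B0, t0 ∈ B0 → same block

P ~ Q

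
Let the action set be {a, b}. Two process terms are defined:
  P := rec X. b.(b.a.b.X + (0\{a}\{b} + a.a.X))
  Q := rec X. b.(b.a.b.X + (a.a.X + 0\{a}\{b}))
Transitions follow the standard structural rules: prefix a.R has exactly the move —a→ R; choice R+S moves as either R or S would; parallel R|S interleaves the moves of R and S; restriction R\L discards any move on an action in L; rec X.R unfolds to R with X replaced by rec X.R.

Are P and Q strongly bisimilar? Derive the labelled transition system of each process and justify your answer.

P's transition system — 5 states:
  m0 = rec X. b.(b.a.b.X + (0\{a}\{b} + a.a.X)) | ··b··> m1
  m1 = b.a.b.(rec X. b.(b.a.b.X + (0\{a}\{b} + a.a.X))) + (0\{a}\{b} + a.a.(rec X. b.(b.a.b.X + (0\{a}\{b} + a.a.X)))) | ··a··> m2, ··b··> m3
  m2 = a.(rec X. b.(b.a.b.X + (0\{a}\{b} + a.a.X))) | ··a··> m0
  m3 = a.b.(rec X. b.(b.a.b.X + (0\{a}\{b} + a.a.X))) | ··a··> m4
  m4 = b.(rec X. b.(b.a.b.X + (0\{a}\{b} + a.a.X))) | ··b··> m0
Q's transition system — 5 states:
  n0 = rec X. b.(b.a.b.X + (a.a.X + 0\{a}\{b})) | ··b··> n1
  n1 = b.a.b.(rec X. b.(b.a.b.X + (a.a.X + 0\{a}\{b}))) + (a.a.(rec X. b.(b.a.b.X + (a.a.X + 0\{a}\{b}))) + 0\{a}\{b}) | ··a··> n2, ··b··> n3
  n2 = a.(rec X. b.(b.a.b.X + (a.a.X + 0\{a}\{b}))) | ··a··> n0
  n3 = a.b.(rec X. b.(b.a.b.X + (a.a.X + 0\{a}\{b}))) | ··a··> n4
  n4 = b.(rec X. b.(b.a.b.X + (a.a.X + 0\{a}\{b}))) | ··b··> n0
Bisimilarity quotient blocks:
  B0 = {m0, n0}
  B1 = {m1, n1}
  B2 = {m2, n2}
  B3 = {m3, n3}
  B4 = {m4, n4}
m0 ∈ B0, n0 ∈ B0 → same block

P ~ Q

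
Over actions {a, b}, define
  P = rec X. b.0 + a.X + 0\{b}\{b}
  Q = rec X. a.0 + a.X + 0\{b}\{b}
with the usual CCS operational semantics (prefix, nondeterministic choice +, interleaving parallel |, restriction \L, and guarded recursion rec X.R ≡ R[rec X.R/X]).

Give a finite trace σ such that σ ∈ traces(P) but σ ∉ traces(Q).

LTS(P): 2 reachable states
  p0 = rec X. b.0 + a.X + 0\{b}\{b} → -a-> p0, -b-> p1
  p1 = 0 → (no moves)
LTS(Q): 2 reachable states
  q0 = rec X. a.0 + a.X + 0\{b}\{b} → -a-> q0, -a-> q1
  q1 = 0 → (no moves)
Executing b from P (initial set {p0}):
  step 1 (b): {p1}
  ✓ P
Executing b from Q (initial set {q0}):
  step 1 (b): ∅  — Q cannot continue

b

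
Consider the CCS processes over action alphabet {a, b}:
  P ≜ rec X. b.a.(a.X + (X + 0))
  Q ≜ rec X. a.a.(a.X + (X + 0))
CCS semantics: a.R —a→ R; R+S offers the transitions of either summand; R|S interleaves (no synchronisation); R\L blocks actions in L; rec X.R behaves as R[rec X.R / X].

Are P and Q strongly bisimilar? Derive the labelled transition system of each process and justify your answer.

not bisimilar

LTS(P): 3 reachable states
  s0 = rec X. b.a.(a.X + (X + 0)) | ··b··> s1
  s1 = a.(a.(rec X. b.a.(a.X + (X + 0))) + ((rec X. b.a.(a.X + (X + 0))) + 0)) | ··a··> s2
  s2 = a.(rec X. b.a.(a.X + (X + 0))) + ((rec X. b.a.(a.X + (X + 0))) + 0) | ··a··> s0, ··b··> s1
LTS(Q): 3 reachable states
  t0 = rec X. a.a.(a.X + (X + 0)) | ··a··> t1
  t1 = a.(a.(rec X. a.a.(a.X + (X + 0))) + ((rec X. a.a.(a.X + (X + 0))) + 0)) | ··a··> t2
  t2 = a.(rec X. a.a.(a.X + (X + 0))) + ((rec X. a.a.(a.X + (X + 0))) + 0) | ··a··> t0, ··a··> t1
Partition-refinement fixed point:
  B0 = {s0}
  B1 = {s1}
  B2 = {s2}
  B3 = {t0, t1, t2}
s0 ∈ B0, t0 ∈ B3 → different blocks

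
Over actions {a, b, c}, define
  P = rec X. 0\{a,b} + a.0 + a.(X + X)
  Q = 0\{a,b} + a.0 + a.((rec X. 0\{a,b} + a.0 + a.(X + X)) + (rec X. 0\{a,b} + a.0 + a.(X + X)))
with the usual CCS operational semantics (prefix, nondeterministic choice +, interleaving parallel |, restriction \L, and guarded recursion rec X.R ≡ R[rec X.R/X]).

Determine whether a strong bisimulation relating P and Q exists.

Reachable graph of P (3 states):
  s0 = rec X. 0\{a,b} + a.0 + a.(X + X) → ··a··> s1, ··a··> s2
  s1 = (rec X. 0\{a,b} + a.0 + a.(X + X)) + (rec X. 0\{a,b} + a.0 + a.(X + X)) → ··a··> s1, ··a··> s2
  s2 = 0 → (no moves)
Reachable graph of Q (3 states):
  t0 = 0\{a,b} + a.0 + a.((rec X. 0\{a,b} + a.0 + a.(X + X)) + (rec X. 0\{a,b} + a.0 + a.(X + X))) → ··a··> t1, ··a··> t2
  t1 = (rec X. 0\{a,b} + a.0 + a.(X + X)) + (rec X. 0\{a,b} + a.0 + a.(X + X)) → ··a··> t1, ··a··> t2
  t2 = 0 → (no moves)
Coarsest stable partition (strong bisimilarity classes):
  B0 = {s0, s1, t0, t1}
  B1 = {s2, t2}
s0 ∈ B0, t0 ∈ B0 → same block

bisimilar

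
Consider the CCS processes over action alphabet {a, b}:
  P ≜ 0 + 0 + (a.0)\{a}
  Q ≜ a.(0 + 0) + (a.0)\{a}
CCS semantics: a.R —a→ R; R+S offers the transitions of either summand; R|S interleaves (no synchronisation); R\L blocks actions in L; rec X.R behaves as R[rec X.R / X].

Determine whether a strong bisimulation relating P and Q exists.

not bisimilar

Reachable graph of P (1 states):
  m0 = 0 + 0 + (a.0)\{a} → (no moves)
Reachable graph of Q (2 states):
  n0 = a.(0 + 0) + (a.0)\{a} → -a-> n1
  n1 = 0 + 0 → (no moves)
Coarsest stable partition (strong bisimilarity classes):
  B0 = {m0, n1}
  B1 = {n0}
m0 ∈ B0, n0 ∈ B1 → different blocks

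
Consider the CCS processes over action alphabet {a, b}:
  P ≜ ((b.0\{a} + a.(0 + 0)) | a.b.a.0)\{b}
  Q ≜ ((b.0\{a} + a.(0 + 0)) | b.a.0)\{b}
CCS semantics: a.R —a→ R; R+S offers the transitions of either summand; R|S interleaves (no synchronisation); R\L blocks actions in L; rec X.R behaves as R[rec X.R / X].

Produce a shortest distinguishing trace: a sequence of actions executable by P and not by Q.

aa

Reachable graph of P (4 states):
  p0 = ((b.0\{a} + a.(0 + 0)) | a.b.a.0)\{b} has moves -a-> p1, -a-> p2
  p1 = ((0 + 0) | a.b.a.0)\{b} has moves -a-> p3
  p2 = ((b.0\{a} + a.(0 + 0)) | b.a.0)\{b} has moves -a-> p3
  p3 = ((0 + 0) | b.a.0)\{b} has moves ·
Reachable graph of Q (2 states):
  q0 = ((b.0\{a} + a.(0 + 0)) | b.a.0)\{b} has moves -a-> q1
  q1 = ((0 + 0) | b.a.0)\{b} has moves ·
Trace ⟨aa⟩ through P, begin at {p0}:
  step 1 (a): {p1, p2}
  step 2 (a): {p3}
  — P admits the full trace.
Trace ⟨aa⟩ through Q, begin at {q0}:
  step 1 (a): {q1}
  step 2 (a): ∅  — Q cannot continue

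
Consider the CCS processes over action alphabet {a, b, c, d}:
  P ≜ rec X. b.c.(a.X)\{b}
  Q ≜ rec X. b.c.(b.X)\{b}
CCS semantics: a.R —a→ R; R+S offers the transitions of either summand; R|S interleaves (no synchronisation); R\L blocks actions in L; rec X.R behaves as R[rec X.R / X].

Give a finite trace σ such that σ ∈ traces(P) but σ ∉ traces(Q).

bca

LTS(P): 4 reachable states
  u0 = rec X. b.c.(a.X)\{b} has moves =b=> u1
  u1 = c.(a.(rec X. b.c.(a.X)\{b}))\{b} has moves =c=> u2
  u2 = (a.(rec X. b.c.(a.X)\{b}))\{b} has moves =a=> u3
  u3 = (rec X. b.c.(a.X)\{b})\{b} has moves ·
LTS(Q): 3 reachable states
  v0 = rec X. b.c.(b.X)\{b} has moves =b=> v1
  v1 = c.(b.(rec X. b.c.(b.X)\{b}))\{b} has moves =c=> v2
  v2 = (b.(rec X. b.c.(b.X)\{b}))\{b} has moves ·
Run σ = ⟨bca⟩ on P: start {u0}
  step 1 (b): {u1}
  step 2 (c): {u2}
  step 3 (a): {u3}
  — P admits the full trace.
Run σ = ⟨bca⟩ on Q: start {v0}
  step 1 (b): {v1}
  step 2 (c): {v2}
  step 3 (a): no successor for Q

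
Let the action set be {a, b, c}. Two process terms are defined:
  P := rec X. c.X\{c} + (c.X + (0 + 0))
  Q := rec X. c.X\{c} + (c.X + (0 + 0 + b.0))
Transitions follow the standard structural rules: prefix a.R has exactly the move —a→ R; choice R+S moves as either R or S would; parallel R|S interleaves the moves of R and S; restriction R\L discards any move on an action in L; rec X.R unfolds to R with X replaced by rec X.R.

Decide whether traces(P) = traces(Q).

Reachable graph of P (2 states):
  s0 = rec X. c.X\{c} + (c.X + (0 + 0)) → -c-> s0, -c-> s1
  s1 = (rec X. c.X\{c} + (c.X + (0 + 0)))\{c} → ·
Reachable graph of Q (4 states):
  t0 = rec X. c.X\{c} + (c.X + (0 + 0 + b.0)) → -b-> t1, -c-> t0, -c-> t2
  t1 = 0 → ·
  t2 = (rec X. c.X\{c} + (c.X + (0 + 0 + b.0)))\{c} → -b-> t3
  t3 = 0\{c} → ·
Trace ⟨b⟩ through Q, begin at {t0}:
  step 1 (b): {t1}
  Q completes σ.
Trace ⟨b⟩ through P, begin at {s0}:
  step 1 (b): ∅ (P stuck)

NO — witness ⟨b⟩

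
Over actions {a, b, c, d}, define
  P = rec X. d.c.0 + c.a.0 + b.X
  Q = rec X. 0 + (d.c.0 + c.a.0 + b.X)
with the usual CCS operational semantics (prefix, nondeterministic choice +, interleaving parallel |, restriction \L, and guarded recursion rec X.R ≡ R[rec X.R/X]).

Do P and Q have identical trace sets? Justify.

trace-equivalent

LTS(P): 4 reachable states
  s0 = rec X. d.c.0 + c.a.0 + b.X :: =b=> s0, =c=> s1, =d=> s2
  s1 = a.0 :: =a=> s3
  s2 = c.0 :: =c=> s3
  s3 = 0 :: ·
LTS(Q): 4 reachable states
  t0 = rec X. 0 + (d.c.0 + c.a.0 + b.X) :: =b=> t0, =c=> t1, =d=> t2
  t1 = a.0 :: =a=> t3
  t2 = c.0 :: =c=> t3
  t3 = 0 :: ·
Coarsest stable partition (strong bisimilarity classes):
  B0 = {s0, t0}
  B1 = {s2, t2}
  B2 = {s3, t3}
  B3 = {s1, t1}
s0 ∈ B0, t0 ∈ B0 → same block
Bisimilar ⇒ trace-equivalent.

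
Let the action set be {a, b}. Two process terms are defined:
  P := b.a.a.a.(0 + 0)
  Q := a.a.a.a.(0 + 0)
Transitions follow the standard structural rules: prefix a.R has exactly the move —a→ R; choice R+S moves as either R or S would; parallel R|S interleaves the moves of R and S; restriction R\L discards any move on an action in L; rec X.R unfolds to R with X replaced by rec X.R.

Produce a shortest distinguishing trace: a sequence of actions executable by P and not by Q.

b

P's transition system — 5 states:
  u0 = b.a.a.a.(0 + 0) :: =b=> u1
  u1 = a.a.a.(0 + 0) :: =a=> u2
  u2 = a.a.(0 + 0) :: =a=> u3
  u3 = a.(0 + 0) :: =a=> u4
  u4 = 0 + 0 :: (no moves)
Q's transition system — 5 states:
  v0 = a.a.a.a.(0 + 0) :: =a=> v1
  v1 = a.a.a.(0 + 0) :: =a=> v2
  v2 = a.a.(0 + 0) :: =a=> v3
  v3 = a.(0 + 0) :: =a=> v4
  v4 = 0 + 0 :: (no moves)
Executing b from P (initial set {u0}):
  [1] b ⇒ {u1}
  ✓ P
Executing b from Q (initial set {v0}):
  [1] b ⇒ ∅ (Q stuck)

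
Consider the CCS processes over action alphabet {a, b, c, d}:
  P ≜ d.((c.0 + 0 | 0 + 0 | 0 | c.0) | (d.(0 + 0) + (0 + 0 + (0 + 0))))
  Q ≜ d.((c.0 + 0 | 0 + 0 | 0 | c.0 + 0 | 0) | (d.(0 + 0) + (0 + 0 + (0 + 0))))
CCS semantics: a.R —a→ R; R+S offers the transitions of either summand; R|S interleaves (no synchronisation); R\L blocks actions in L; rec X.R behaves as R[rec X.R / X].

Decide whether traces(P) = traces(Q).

traces(P) = traces(Q)

P's transition system — 7 states:
  u0 = d.((c.0 + 0 | 0 + 0 | 0 | c.0) | (d.(0 + 0) + (0 + 0 + (0 + 0)))) :: —d→ u1
  u1 = (c.0 + 0 | 0 + 0 | 0 | c.0) | (d.(0 + 0) + (0 + 0 + (0 + 0))) :: —c→ u2, —c→ u3, —d→ u4
  u2 = 0 | (d.(0 + 0) + (0 + 0 + (0 + 0))) :: —d→ u5
  u3 = 0 | 0 | 0 | (d.(0 + 0) + (0 + 0 + (0 + 0))) :: —d→ u6
  u4 = (c.0 + 0 | 0 + 0 | 0 | c.0) | (0 + 0) :: —c→ u5, —c→ u6
  u5 = 0 | (0 + 0) :: (no moves)
  u6 = 0 | 0 | 0 | (0 + 0) :: (no moves)
Q's transition system — 7 states:
  v0 = d.((c.0 + 0 | 0 + 0 | 0 | c.0 + 0 | 0) | (d.(0 + 0) + (0 + 0 + (0 + 0)))) :: —d→ v1
  v1 = (c.0 + 0 | 0 + 0 | 0 | c.0 + 0 | 0) | (d.(0 + 0) + (0 + 0 + (0 + 0))) :: —c→ v2, —c→ v3, —d→ v4
  v2 = 0 | (d.(0 + 0) + (0 + 0 + (0 + 0))) :: —d→ v5
  v3 = 0 | 0 | 0 | (d.(0 + 0) + (0 + 0 + (0 + 0))) :: —d→ v6
  v4 = (c.0 + 0 | 0 + 0 | 0 | c.0 + 0 | 0) | (0 + 0) :: —c→ v5, —c→ v6
  v5 = 0 | (0 + 0) :: (no moves)
  v6 = 0 | 0 | 0 | (0 + 0) :: (no moves)
Partition-refinement fixed point:
  B0 = {u0, v0}
  B1 = {u1, v1}
  B2 = {u2, u3, v2, v3}
  B3 = {u5, u6, v5, v6}
  B4 = {u4, v4}
u0 ∈ B0, v0 ∈ B0 → same block
Bisimilar ⇒ trace-equivalent.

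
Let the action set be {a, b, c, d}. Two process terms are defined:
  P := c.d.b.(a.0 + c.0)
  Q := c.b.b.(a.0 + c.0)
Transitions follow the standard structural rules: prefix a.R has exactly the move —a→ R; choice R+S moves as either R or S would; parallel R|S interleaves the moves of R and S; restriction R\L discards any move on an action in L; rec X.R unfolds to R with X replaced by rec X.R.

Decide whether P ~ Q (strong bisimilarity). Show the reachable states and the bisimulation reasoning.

Reachable graph of P (5 states):
  u0 = c.d.b.(a.0 + c.0) | —c→ u1
  u1 = d.b.(a.0 + c.0) | —d→ u2
  u2 = b.(a.0 + c.0) | —b→ u3
  u3 = a.0 + c.0 | —a→ u4, —c→ u4
  u4 = 0 | ·
Reachable graph of Q (5 states):
  v0 = c.b.b.(a.0 + c.0) | —c→ v1
  v1 = b.b.(a.0 + c.0) | —b→ v2
  v2 = b.(a.0 + c.0) | —b→ v3
  v3 = a.0 + c.0 | —a→ v4, —c→ v4
  v4 = 0 | ·
Partition-refinement fixed point:
  B0 = {u0}
  B1 = {u1}
  B2 = {u2, v2}
  B3 = {u3, v3}
  B4 = {u4, v4}
  B5 = {v0}
  B6 = {v1}
u0 ∈ B0, v0 ∈ B5 → different blocks

P ≁ Q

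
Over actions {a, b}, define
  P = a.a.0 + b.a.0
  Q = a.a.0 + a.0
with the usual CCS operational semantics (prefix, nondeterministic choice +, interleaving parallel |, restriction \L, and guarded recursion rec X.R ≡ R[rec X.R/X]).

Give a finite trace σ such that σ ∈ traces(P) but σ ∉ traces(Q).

Reachable graph of P (3 states):
  u0 = a.a.0 + b.a.0 :: --a--▸ u1, --b--▸ u1
  u1 = a.0 :: --a--▸ u2
  u2 = 0 :: ·
Reachable graph of Q (3 states):
  v0 = a.a.0 + a.0 :: --a--▸ v1, --a--▸ v2
  v1 = 0 :: ·
  v2 = a.0 :: --a--▸ v1
Trace ⟨b⟩ through P, begin at {u0}:
  after b @ step 1: {u1}
  P completes σ.
Trace ⟨b⟩ through Q, begin at {v0}:
  after b @ step 1: ∅ (Q stuck)

b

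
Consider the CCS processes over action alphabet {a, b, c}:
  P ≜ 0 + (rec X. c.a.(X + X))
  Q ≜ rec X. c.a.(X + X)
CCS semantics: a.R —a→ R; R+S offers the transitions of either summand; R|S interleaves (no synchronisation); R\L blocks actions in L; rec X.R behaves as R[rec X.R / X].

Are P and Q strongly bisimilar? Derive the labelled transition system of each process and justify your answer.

P's transition system — 3 states:
  u0 = 0 + (rec X. c.a.(X + X)) → —c→ u1
  u1 = a.((rec X. c.a.(X + X)) + (rec X. c.a.(X + X))) → —a→ u2
  u2 = (rec X. c.a.(X + X)) + (rec X. c.a.(X + X)) → —c→ u1
Q's transition system — 3 states:
  v0 = rec X. c.a.(X + X) → —c→ v1
  v1 = a.((rec X. c.a.(X + X)) + (rec X. c.a.(X + X))) → —a→ v2
  v2 = (rec X. c.a.(X + X)) + (rec X. c.a.(X + X)) → —c→ v1
Coarsest stable partition (strong bisimilarity classes):
  B0 = {u0, u2, v0, v2}
  B1 = {u1, v1}
u0 ∈ B0, v0 ∈ B0 → same block

P ~ Q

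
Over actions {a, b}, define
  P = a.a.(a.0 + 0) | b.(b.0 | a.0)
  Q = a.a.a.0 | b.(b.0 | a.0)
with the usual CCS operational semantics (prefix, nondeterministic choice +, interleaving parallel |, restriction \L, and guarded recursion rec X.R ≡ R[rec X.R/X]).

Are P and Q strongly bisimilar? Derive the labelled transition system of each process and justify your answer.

LTS(P): 20 reachable states
  u0 = a.a.(a.0 + 0) | b.(b.0 | a.0) | —a→ u1, —b→ u2
  u1 = a.(a.0 + 0) | b.(b.0 | a.0) | —a→ u3, —b→ u4
  u2 = a.a.(a.0 + 0) | (b.0 | a.0) | —a→ u4, —a→ u5, —b→ u6
  u3 = (a.0 + 0) | b.(b.0 | a.0) | —a→ u7, —b→ u8
  u4 = a.(a.0 + 0) | (b.0 | a.0) | —a→ u8, —a→ u9, —b→ u10
  u5 = a.a.(a.0 + 0) | (b.0 | 0) | —a→ u9, —b→ u11
  u6 = a.a.(a.0 + 0) | (0 | a.0) | —a→ u10, —a→ u11
  u7 = 0 | b.(b.0 | a.0) | —b→ u12
  u8 = (a.0 + 0) | (b.0 | a.0) | —a→ u12, —a→ u13, —b→ u14
  u9 = a.(a.0 + 0) | (b.0 | 0) | —a→ u13, —b→ u15
  u10 = a.(a.0 + 0) | (0 | a.0) | —a→ u14, —a→ u15
  u11 = a.a.(a.0 + 0) | (0 | 0) | —a→ u15
  u12 = 0 | (b.0 | a.0) | —a→ u16, —b→ u17
  u13 = (a.0 + 0) | (b.0 | 0) | —a→ u16, —b→ u18
  u14 = (a.0 + 0) | (0 | a.0) | —a→ u17, —a→ u18
  u15 = a.(a.0 + 0) | (0 | 0) | —a→ u18
  u16 = 0 | (b.0 | 0) | —b→ u19
  u17 = 0 | (0 | a.0) | —a→ u19
  u18 = (a.0 + 0) | (0 | 0) | —a→ u19
  u19 = 0 | (0 | 0) | (no moves)
LTS(Q): 20 reachable states
  v0 = a.a.a.0 | b.(b.0 | a.0) | —a→ v1, —b→ v2
  v1 = a.a.0 | b.(b.0 | a.0) | —a→ v3, —b→ v4
  v2 = a.a.a.0 | (b.0 | a.0) | —a→ v4, —a→ v5, —b→ v6
  v3 = a.0 | b.(b.0 | a.0) | —a→ v7, —b→ v8
  v4 = a.a.0 | (b.0 | a.0) | —a→ v8, —a→ v9, —b→ v10
  v5 = a.a.a.0 | (b.0 | 0) | —a→ v9, —b→ v11
  v6 = a.a.a.0 | (0 | a.0) | —a→ v10, —a→ v11
  v7 = 0 | b.(b.0 | a.0) | —b→ v12
  v8 = a.0 | (b.0 | a.0) | —a→ v12, —a→ v13, —b→ v14
  v9 = a.a.0 | (b.0 | 0) | —a→ v13, —b→ v15
  v10 = a.a.0 | (0 | a.0) | —a→ v14, —a→ v15
  v11 = a.a.a.0 | (0 | 0) | —a→ v15
  v12 = 0 | (b.0 | a.0) | —a→ v16, —b→ v17
  v13 = a.0 | (b.0 | 0) | —a→ v16, —b→ v18
  v14 = a.0 | (0 | a.0) | —a→ v17, —a→ v18
  v15 = a.a.0 | (0 | 0) | —a→ v18
  v16 = 0 | (b.0 | 0) | —b→ v19
  v17 = 0 | (0 | a.0) | —a→ v19
  v18 = a.0 | (0 | 0) | —a→ v19
  v19 = 0 | (0 | 0) | (no moves)
Partition-refinement fixed point:
  B0 = {u0, v0}
  B1 = {u1, v1}
  B2 = {u4, u5, v4, v5}
  B3 = {u8, u9, v8, v9}
  B4 = {u14, u15, v14, v15}
  B5 = {u17, u18, v17, v18}
  B6 = {u19, v19}
  B7 = {u12, u13, v12, v13}
  B8 = {u16, v16}
  B9 = {u10, u11, v10, v11}
  B10 = {u3, v3}
  B11 = {u7, v7}
  B12 = {u2, v2}
  B13 = {u6, v6}
u0 ∈ B0, v0 ∈ B0 → same block

P ~ Q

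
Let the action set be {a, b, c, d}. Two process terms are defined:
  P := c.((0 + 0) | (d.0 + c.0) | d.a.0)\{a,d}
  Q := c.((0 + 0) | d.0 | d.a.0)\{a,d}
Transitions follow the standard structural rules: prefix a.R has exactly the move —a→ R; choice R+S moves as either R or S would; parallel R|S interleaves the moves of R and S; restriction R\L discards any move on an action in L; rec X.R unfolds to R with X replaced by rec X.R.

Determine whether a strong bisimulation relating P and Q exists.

P ≁ Q

Reachable graph of P (3 states):
  u0 = c.((0 + 0) | (d.0 + c.0) | d.a.0)\{a,d} → ··c··> u1
  u1 = ((0 + 0) | (d.0 + c.0) | d.a.0)\{a,d} → ··c··> u2
  u2 = ((0 + 0) | 0 | d.a.0)\{a,d} → ·
Reachable graph of Q (2 states):
  v0 = c.((0 + 0) | d.0 | d.a.0)\{a,d} → ··c··> v1
  v1 = ((0 + 0) | d.0 | d.a.0)\{a,d} → ·
Bisimilarity quotient blocks:
  B0 = {u0}
  B1 = {u1, v0}
  B2 = {u2, v1}
u0 ∈ B0, v0 ∈ B1 → different blocks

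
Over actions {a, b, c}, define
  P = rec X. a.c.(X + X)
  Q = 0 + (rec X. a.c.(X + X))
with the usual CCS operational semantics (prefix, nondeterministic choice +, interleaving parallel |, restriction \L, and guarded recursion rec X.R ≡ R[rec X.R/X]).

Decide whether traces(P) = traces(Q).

P's transition system — 3 states:
  s0 = rec X. a.c.(X + X) ⊢ —a→ s1
  s1 = c.((rec X. a.c.(X + X)) + (rec X. a.c.(X + X))) ⊢ —c→ s2
  s2 = (rec X. a.c.(X + X)) + (rec X. a.c.(X + X)) ⊢ —a→ s1
Q's transition system — 3 states:
  t0 = 0 + (rec X. a.c.(X + X)) ⊢ —a→ t1
  t1 = c.((rec X. a.c.(X + X)) + (rec X. a.c.(X + X))) ⊢ —c→ t2
  t2 = (rec X. a.c.(X + X)) + (rec X. a.c.(X + X)) ⊢ —a→ t1
Bisimilarity quotient blocks:
  B0 = {s0, s2, t0, t2}
  B1 = {s1, t1}
s0 ∈ B0, t0 ∈ B0 → same block
Bisimilar ⇒ trace-equivalent.

trace-equivalent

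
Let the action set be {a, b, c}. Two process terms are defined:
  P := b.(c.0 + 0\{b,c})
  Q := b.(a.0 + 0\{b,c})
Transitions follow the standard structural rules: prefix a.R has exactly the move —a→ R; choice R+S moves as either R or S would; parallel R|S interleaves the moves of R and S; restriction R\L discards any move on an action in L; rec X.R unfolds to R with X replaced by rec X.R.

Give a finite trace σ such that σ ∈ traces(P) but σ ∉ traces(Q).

P's transition system — 3 states:
  p0 = b.(c.0 + 0\{b,c}) ⊢ —b→ p1
  p1 = c.0 + 0\{b,c} ⊢ —c→ p2
  p2 = 0 ⊢ deadlocked
Q's transition system — 3 states:
  q0 = b.(a.0 + 0\{b,c}) ⊢ —b→ q1
  q1 = a.0 + 0\{b,c} ⊢ —a→ q2
  q2 = 0 ⊢ deadlocked
Trace ⟨bc⟩ through P, begin at {p0}:
  [1] b ⇒ {p1}
  [2] c ⇒ {p2}
  ✓ P
Trace ⟨bc⟩ through Q, begin at {q0}:
  [1] b ⇒ {q1}
  [2] c ⇒ ∅  — Q cannot continue

bc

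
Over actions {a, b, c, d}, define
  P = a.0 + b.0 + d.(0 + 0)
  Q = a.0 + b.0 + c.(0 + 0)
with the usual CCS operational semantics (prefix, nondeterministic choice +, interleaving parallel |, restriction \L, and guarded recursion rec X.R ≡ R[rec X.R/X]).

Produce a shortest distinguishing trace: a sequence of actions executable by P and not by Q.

LTS(P): 3 reachable states
  m0 = a.0 + b.0 + d.(0 + 0) → --a--▸ m1, --b--▸ m1, --d--▸ m2
  m1 = 0 → ·
  m2 = 0 + 0 → ·
LTS(Q): 3 reachable states
  n0 = a.0 + b.0 + c.(0 + 0) → --a--▸ n1, --b--▸ n1, --c--▸ n2
  n1 = 0 → ·
  n2 = 0 + 0 → ·
Run σ = ⟨d⟩ on P: start {m0}
  [1] d ⇒ {m2}
  — P admits the full trace.
Run σ = ⟨d⟩ on Q: start {n0}
  [1] d ⇒ ∅  — Q cannot continue

d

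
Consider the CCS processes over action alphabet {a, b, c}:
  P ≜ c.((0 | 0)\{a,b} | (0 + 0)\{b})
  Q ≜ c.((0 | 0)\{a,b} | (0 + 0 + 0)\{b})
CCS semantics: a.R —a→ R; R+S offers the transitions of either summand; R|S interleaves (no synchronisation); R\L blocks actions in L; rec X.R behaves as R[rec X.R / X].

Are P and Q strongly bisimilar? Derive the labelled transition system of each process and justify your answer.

P's transition system — 2 states:
  s0 = c.((0 | 0)\{a,b} | (0 + 0)\{b}) :: ··c··> s1
  s1 = (0 | 0)\{a,b} | (0 + 0)\{b} :: (no moves)
Q's transition system — 2 states:
  t0 = c.((0 | 0)\{a,b} | (0 + 0 + 0)\{b}) :: ··c··> t1
  t1 = (0 | 0)\{a,b} | (0 + 0 + 0)\{b} :: (no moves)
Coarsest stable partition (strong bisimilarity classes):
  B0 = {s0, t0}
  B1 = {s1, t1}
s0 ∈ B0, t0 ∈ B0 → same block

bisimilar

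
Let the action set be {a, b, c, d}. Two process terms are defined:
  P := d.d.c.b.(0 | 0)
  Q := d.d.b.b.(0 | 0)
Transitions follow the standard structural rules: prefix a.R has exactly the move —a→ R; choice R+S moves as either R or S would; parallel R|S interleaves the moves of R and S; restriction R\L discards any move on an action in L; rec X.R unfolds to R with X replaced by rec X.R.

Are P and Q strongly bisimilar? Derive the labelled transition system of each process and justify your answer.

not bisimilar

Reachable graph of P (5 states):
  m0 = d.d.c.b.(0 | 0) ⊢ =d=> m1
  m1 = d.c.b.(0 | 0) ⊢ =d=> m2
  m2 = c.b.(0 | 0) ⊢ =c=> m3
  m3 = b.(0 | 0) ⊢ =b=> m4
  m4 = 0 | 0 ⊢ ∅
Reachable graph of Q (5 states):
  n0 = d.d.b.b.(0 | 0) ⊢ =d=> n1
  n1 = d.b.b.(0 | 0) ⊢ =d=> n2
  n2 = b.b.(0 | 0) ⊢ =b=> n3
  n3 = b.(0 | 0) ⊢ =b=> n4
  n4 = 0 | 0 ⊢ ∅
Partition-refinement fixed point:
  B0 = {m0}
  B1 = {m1}
  B2 = {m2}
  B3 = {m3, n3}
  B4 = {m4, n4}
  B5 = {n0}
  B6 = {n1}
  B7 = {n2}
m0 ∈ B0, n0 ∈ B5 → different blocks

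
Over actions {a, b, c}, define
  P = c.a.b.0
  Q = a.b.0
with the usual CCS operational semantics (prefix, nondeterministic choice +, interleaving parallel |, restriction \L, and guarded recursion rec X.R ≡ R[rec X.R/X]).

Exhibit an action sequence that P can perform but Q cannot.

c

Reachable graph of P (4 states):
  u0 = c.a.b.0 | ··c··> u1
  u1 = a.b.0 | ··a··> u2
  u2 = b.0 | ··b··> u3
  u3 = 0 | deadlocked
Reachable graph of Q (3 states):
  v0 = a.b.0 | ··a··> v1
  v1 = b.0 | ··b··> v2
  v2 = 0 | deadlocked
Run σ = ⟨c⟩ on P: start {u0}
  [1] c ⇒ {u1}
  — P admits the full trace.
Run σ = ⟨c⟩ on Q: start {v0}
  [1] c ⇒ no successor for Q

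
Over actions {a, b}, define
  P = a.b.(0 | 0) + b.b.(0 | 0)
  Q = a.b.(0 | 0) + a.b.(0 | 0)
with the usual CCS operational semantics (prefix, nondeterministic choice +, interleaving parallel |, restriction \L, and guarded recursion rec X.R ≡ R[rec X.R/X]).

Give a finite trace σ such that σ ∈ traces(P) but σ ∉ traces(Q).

P's transition system — 3 states:
  p0 = a.b.(0 | 0) + b.b.(0 | 0) :: -a-> p1, -b-> p1
  p1 = b.(0 | 0) :: -b-> p2
  p2 = 0 | 0 :: (no moves)
Q's transition system — 3 states:
  q0 = a.b.(0 | 0) + a.b.(0 | 0) :: -a-> q1
  q1 = b.(0 | 0) :: -b-> q2
  q2 = 0 | 0 :: (no moves)
Run σ = ⟨b⟩ on P: start {p0}
  after b @ step 1: {p1}
  ✓ P
Run σ = ⟨b⟩ on Q: start {q0}
  after b @ step 1: ∅ (Q stuck)

b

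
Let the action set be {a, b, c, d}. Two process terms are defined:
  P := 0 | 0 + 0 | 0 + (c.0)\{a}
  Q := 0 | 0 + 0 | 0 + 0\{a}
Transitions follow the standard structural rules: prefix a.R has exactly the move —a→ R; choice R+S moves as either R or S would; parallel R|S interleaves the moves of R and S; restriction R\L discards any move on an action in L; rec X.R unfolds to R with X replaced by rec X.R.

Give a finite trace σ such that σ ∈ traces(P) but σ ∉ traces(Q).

P's transition system — 2 states:
  s0 = 0 | 0 + 0 | 0 + (c.0)\{a} has moves --c--▸ s1
  s1 = 0\{a} has moves (no moves)
Q's transition system — 1 states:
  t0 = 0 | 0 + 0 | 0 + 0\{a} has moves (no moves)
Run σ = ⟨c⟩ on P: start {s0}
  [1] c ⇒ {s1}
  ✓ P
Run σ = ⟨c⟩ on Q: start {t0}
  [1] c ⇒ no successor for Q

c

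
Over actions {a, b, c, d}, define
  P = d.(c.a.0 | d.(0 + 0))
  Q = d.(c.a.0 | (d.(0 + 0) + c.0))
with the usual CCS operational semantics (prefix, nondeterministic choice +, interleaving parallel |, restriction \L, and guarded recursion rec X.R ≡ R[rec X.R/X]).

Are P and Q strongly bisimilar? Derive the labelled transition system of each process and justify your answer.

NO

Reachable graph of P (7 states):
  m0 = d.(c.a.0 | d.(0 + 0)) :: --d--▸ m1
  m1 = c.a.0 | d.(0 + 0) :: --c--▸ m2, --d--▸ m3
  m2 = a.0 | d.(0 + 0) :: --a--▸ m4, --d--▸ m5
  m3 = c.a.0 | (0 + 0) :: --c--▸ m5
  m4 = 0 | d.(0 + 0) :: --d--▸ m6
  m5 = a.0 | (0 + 0) :: --a--▸ m6
  m6 = 0 | (0 + 0) :: (no moves)
Reachable graph of Q (10 states):
  n0 = d.(c.a.0 | (d.(0 + 0) + c.0)) :: --d--▸ n1
  n1 = c.a.0 | (d.(0 + 0) + c.0) :: --c--▸ n2, --c--▸ n3, --d--▸ n4
  n2 = a.0 | (d.(0 + 0) + c.0) :: --a--▸ n5, --c--▸ n6, --d--▸ n7
  n3 = c.a.0 | 0 :: --c--▸ n6
  n4 = c.a.0 | (0 + 0) :: --c--▸ n7
  n5 = 0 | (d.(0 + 0) + c.0) :: --c--▸ n8, --d--▸ n9
  n6 = a.0 | 0 :: --a--▸ n8
  n7 = a.0 | (0 + 0) :: --a--▸ n9
  n8 = 0 | 0 :: (no moves)
  n9 = 0 | (0 + 0) :: (no moves)
Partition-refinement fixed point:
  B0 = {m0}
  B1 = {m1}
  B2 = {m2}
  B3 = {m4}
  B4 = {m6, n8, n9}
  B5 = {m5, n6, n7}
  B6 = {m3, n3, n4}
  B7 = {n0}
  B8 = {n1}
  B9 = {n2}
  B10 = {n5}
m0 ∈ B0, n0 ∈ B7 → different blocks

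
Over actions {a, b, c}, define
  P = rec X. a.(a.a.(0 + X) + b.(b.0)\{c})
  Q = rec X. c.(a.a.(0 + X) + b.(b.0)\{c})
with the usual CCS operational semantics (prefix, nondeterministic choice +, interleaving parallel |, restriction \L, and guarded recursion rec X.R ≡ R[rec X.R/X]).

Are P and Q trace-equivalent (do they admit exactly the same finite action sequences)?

Reachable graph of P (6 states):
  u0 = rec X. a.(a.a.(0 + X) + b.(b.0)\{c}) | --a--▸ u1
  u1 = a.a.(0 + (rec X. a.(a.a.(0 + X) + b.(b.0)\{c}))) + b.(b.0)\{c} | --a--▸ u2, --b--▸ u3
  u2 = a.(0 + (rec X. a.(a.a.(0 + X) + b.(b.0)\{c}))) | --a--▸ u4
  u3 = (b.0)\{c} | --b--▸ u5
  u4 = 0 + (rec X. a.(a.a.(0 + X) + b.(b.0)\{c})) | --a--▸ u1
  u5 = 0\{c} | (no moves)
Reachable graph of Q (6 states):
  v0 = rec X. c.(a.a.(0 + X) + b.(b.0)\{c}) | --c--▸ v1
  v1 = a.a.(0 + (rec X. c.(a.a.(0 + X) + b.(b.0)\{c}))) + b.(b.0)\{c} | --a--▸ v2, --b--▸ v3
  v2 = a.(0 + (rec X. c.(a.a.(0 + X) + b.(b.0)\{c}))) | --a--▸ v4
  v3 = (b.0)\{c} | --b--▸ v5
  v4 = 0 + (rec X. c.(a.a.(0 + X) + b.(b.0)\{c})) | --c--▸ v1
  v5 = 0\{c} | (no moves)
Trace ⟨a⟩ through P, begin at {u0}:
  step 1 (a): {u1}
  P completes σ.
Trace ⟨a⟩ through Q, begin at {v0}:
  step 1 (a): ∅  — Q cannot continue

trace-distinct — witness ⟨a⟩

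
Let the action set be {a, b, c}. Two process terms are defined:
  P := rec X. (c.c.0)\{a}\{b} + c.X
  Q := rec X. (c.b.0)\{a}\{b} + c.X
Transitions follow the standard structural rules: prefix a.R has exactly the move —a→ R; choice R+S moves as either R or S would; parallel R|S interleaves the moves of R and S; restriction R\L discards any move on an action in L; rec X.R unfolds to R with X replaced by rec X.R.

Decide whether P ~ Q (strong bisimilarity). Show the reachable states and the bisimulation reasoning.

P ≁ Q

Reachable graph of P (3 states):
  u0 = rec X. (c.c.0)\{a}\{b} + c.X :: ··c··> u0, ··c··> u1
  u1 = (c.0)\{a}\{b} :: ··c··> u2
  u2 = 0\{a}\{b} :: ∅
Reachable graph of Q (2 states):
  v0 = rec X. (c.b.0)\{a}\{b} + c.X :: ··c··> v0, ··c··> v1
  v1 = (b.0)\{a}\{b} :: ∅
Partition-refinement fixed point:
  B0 = {u0}
  B1 = {u1}
  B2 = {u2, v1}
  B3 = {v0}
u0 ∈ B0, v0 ∈ B3 → different blocks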